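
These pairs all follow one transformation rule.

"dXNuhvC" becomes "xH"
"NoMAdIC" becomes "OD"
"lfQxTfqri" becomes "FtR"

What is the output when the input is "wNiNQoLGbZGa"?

In each case the input is transformed by: flip the case of every letter, then keep one character in every 3, starting at position 2 (positions 2nd, 5th, 8th, ...).
For "wNiNQoLGbZGa" the result is "nqgg".

nqgg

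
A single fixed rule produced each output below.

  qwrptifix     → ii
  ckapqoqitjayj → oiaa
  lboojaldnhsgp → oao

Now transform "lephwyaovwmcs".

aoe

What's happening: move the first 3 characters to the end (rotate left by 3), then keep only the vowels.
On "lephwyaovwmcs": the first step gives "hwyaovwmcslep", and the second then gives "aoe".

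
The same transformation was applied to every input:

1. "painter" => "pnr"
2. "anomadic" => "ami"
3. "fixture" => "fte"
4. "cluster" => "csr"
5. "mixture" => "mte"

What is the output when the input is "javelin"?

The transformation: keep one character in every 3, starting at position 1 (positions 1st, 4th, 7th, ...).
Applying that to "javelin" gives "jen".

jen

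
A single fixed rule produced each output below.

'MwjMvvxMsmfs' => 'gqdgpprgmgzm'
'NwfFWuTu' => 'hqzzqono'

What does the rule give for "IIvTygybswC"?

ccpnsasvmqw

The pattern: shift every letter 6 places backward in the alphabet (wrapping around), then convert every letter to lowercase.
Working it through for "IIvTygybswC": intermediate "CCpNsasvmqW", final "ccpnsasvmqw".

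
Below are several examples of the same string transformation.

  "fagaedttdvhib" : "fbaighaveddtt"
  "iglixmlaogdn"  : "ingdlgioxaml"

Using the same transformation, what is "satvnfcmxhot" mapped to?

staothvxnmfc

The pattern: take characters alternately from the front and the back (1st, last, 2nd, 2nd-last, ...).
On "satvnfcmxhot" that produces "staothvxnmfc".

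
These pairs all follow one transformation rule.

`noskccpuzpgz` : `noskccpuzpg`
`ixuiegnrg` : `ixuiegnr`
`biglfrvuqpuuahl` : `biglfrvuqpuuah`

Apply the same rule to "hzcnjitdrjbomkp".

The rule is to delete the last character.
Applying that to "hzcnjitdrjbomkp" gives "hzcnjitdrjbomk".

hzcnjitdrjbomk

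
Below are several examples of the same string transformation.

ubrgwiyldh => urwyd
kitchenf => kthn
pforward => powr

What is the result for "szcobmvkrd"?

In each case the input is transformed by: keep every other character starting from the first (positions 1st, 3rd, 5th, ...).
On "szcobmvkrd" that produces "scbvr".

scbvr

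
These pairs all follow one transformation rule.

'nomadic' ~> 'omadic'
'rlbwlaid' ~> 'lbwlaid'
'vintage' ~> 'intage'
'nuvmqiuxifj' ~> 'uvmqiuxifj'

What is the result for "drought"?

Looking at the pairs, the operation is to delete the first character.
"drought" → "rought".

rought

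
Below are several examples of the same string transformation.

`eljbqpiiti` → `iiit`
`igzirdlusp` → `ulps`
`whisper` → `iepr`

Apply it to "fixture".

xrue

The pattern: swap each adjacent pair of characters (1↔2, 3↔4, ...), then keep only the last 4 characters.
Starting from "fixture": after the first operation, "iftxrue"; after the second, "xrue".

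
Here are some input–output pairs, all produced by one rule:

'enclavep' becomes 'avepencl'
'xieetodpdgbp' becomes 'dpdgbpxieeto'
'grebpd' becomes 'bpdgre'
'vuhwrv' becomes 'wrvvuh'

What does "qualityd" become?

Each output is the input with this applied: swap the front and back halves of the string.
"qualityd" → "itydqual".

itydqual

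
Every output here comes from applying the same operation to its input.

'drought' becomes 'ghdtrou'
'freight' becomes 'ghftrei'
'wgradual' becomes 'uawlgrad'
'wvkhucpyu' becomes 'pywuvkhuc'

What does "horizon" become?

The pattern: swap the first and last characters, then move the last 3 characters to the front (rotate right by 3).
Starting from "horizon": after the first operation, "norizoh"; after the second, "zohnori".

zohnori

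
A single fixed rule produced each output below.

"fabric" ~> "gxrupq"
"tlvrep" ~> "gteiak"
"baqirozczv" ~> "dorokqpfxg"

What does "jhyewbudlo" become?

The rule is to shift every letter 11 places backward in the alphabet (wrapping around), then swap the front and back halves of the string.
For "jhyewbudlo", step one produces "ywntlqjsad"; step two turns that into "qjsadywntl".

qjsadywntl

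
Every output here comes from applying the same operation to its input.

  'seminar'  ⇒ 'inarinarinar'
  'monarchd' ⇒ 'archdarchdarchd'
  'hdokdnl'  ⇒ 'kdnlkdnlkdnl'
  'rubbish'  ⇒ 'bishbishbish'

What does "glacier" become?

The transformation: delete the first 3 characters, then write the whole string 3 times in a row.
Applying both steps to "glacier": "cier", then "cierciercier".
(Check on "rubbish": → "bish" → "bishbishbish" ✓)

cierciercier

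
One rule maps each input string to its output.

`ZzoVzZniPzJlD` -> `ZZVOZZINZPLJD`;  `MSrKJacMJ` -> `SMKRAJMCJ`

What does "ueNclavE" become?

The rule is to swap each adjacent pair of characters (1↔2, 3↔4, ...), then convert every letter to uppercase.
Starting from "ueNclavE": after the first operation, "eucNalEv"; after the second, "EUCNALEV".
(Check on "MSrKJacMJ": → "SMKraJMcJ" → "SMKRAJMCJ" ✓)

EUCNALEV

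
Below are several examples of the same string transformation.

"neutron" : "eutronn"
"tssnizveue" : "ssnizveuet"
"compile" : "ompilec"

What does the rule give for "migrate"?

Each output is the input with this applied: move the first character to the end.
Applying that to "migrate" gives "igratem".

igratem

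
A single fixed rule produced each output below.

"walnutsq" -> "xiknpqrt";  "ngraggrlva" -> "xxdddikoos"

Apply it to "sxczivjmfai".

The pattern: sort the characters into alphabetical order, then shift every letter 3 places backward in the alphabet (wrapping around).
"sxczivjmfai" → "acfiijmsvxz" → "xzcffgjpsuw".

xzcffgjpsuw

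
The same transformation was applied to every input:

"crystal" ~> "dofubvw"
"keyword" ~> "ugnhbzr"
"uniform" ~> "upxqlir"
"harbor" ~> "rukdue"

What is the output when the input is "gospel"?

The rule is to move the last 2 characters to the front (rotate right by 2), then shift every letter 3 places forward in the alphabet (wrapping around).
Starting from "gospel": after the first operation, "elgosp"; after the second, "hojrvs".

hojrvs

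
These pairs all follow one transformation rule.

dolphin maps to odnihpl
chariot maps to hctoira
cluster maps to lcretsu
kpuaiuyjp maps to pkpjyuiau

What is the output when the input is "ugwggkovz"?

guzvokggw

The pattern: reverse the string, then move the last 2 characters to the front (rotate right by 2).
Working it through for "ugwggkovz": intermediate "zvokggwgu", final "guzvokggw".
(Check on "kpuaiuyjp": → "pjyuiaupk" → "pkpjyuiau" ✓)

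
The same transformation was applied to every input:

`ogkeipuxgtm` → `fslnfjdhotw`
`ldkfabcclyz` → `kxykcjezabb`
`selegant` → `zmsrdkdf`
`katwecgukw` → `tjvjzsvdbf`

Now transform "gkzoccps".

The pattern: shift every letter 1 place backward in the alphabet (wrapping around), then move the last 3 characters to the front (rotate right by 3).
Applying both steps to "gkzoccps": "fjynbbor", then "borfjynb".
(Check on "ogkeipuxgtm": → "nfjdhotwfsl" → "fslnfjdhotw" ✓)

borfjynb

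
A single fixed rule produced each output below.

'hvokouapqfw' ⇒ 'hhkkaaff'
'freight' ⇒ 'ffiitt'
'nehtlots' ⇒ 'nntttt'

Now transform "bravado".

bbvvoo

What's happening: keep one character in every 3, starting at position 1 (positions 1st, 4th, 7th, ...), then double every character.
Working it through for "bravado": intermediate "bvo", final "bbvvoo".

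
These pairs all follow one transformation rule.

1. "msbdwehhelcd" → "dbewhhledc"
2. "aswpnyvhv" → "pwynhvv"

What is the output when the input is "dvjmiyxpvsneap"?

mjyipxsvenpa

What's happening: swap each adjacent pair of characters (1↔2, 3↔4, ...), then delete the first 2 characters.
Starting from "dvjmiyxpvsneap": after the first operation, "vdmjyipxsvenpa"; after the second, "mjyipxsvenpa".
(Check on "aswpnyvhv": → "sapwynhvv" → "pwynhvv" ✓)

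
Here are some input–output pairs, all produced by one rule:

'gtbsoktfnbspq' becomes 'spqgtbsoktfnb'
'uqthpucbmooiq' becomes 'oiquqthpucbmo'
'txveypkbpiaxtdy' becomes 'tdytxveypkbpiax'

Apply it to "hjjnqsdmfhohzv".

Looking at the pairs, the operation is to move the last 3 characters to the front (rotate right by 3).
Applying that to "hjjnqsdmfhohzv" gives "hzvhjjnqsdmfho".

hzvhjjnqsdmfho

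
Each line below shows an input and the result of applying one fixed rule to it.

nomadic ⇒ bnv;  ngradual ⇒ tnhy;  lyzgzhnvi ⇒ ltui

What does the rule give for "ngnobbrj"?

tbow

The transformation: shift every letter 13 places forward in the alphabet (wrapping around) — i.e. ROT13, then keep every other character starting from the second (positions 2nd, 4th, 6th, ...).
Doing the same to "ngnobbrj": "tbow".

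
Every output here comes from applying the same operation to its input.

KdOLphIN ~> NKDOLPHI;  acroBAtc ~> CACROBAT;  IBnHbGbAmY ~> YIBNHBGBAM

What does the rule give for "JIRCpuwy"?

In each case the input is transformed by: move the last character to the front, then convert every letter to uppercase.
Working it through for "JIRCpuwy": intermediate "yJIRCpuw", final "YJIRCPUW".

YJIRCPUW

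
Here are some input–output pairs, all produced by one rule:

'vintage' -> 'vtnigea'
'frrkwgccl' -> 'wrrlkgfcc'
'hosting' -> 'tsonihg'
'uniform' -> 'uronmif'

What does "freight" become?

In each case the input is transformed by: sort the characters into reverse alphabetical order.
So "freight" becomes "trihgfe".

trihgfe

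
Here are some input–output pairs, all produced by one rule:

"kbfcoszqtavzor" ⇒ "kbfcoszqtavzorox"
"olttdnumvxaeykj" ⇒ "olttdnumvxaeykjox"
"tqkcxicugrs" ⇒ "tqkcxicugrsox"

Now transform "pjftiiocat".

pjftiiocatox

In each case the input is transformed by: append "ox".
Applying that to "pjftiiocat" gives "pjftiiocatox".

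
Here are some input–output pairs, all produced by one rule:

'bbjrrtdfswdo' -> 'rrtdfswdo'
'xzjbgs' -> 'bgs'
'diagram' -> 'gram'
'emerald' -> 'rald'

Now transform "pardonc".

donc

Rule — delete the first 3 characters.
For "pardonc" the result is "donc".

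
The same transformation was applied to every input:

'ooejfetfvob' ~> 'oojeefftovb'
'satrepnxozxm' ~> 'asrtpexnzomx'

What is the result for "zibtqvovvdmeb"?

iztbvqvodvemb

In each case the input is transformed by: swap each adjacent pair of characters (1↔2, 3↔4, ...).
Doing the same to "zibtqvovvdmeb": "iztbvqvodvemb".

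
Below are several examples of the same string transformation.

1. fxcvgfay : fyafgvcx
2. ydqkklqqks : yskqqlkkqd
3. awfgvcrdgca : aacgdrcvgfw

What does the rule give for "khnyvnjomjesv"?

The transformation: move the first character to the end, then reverse the string.
Applying both steps to "khnyvnjomjesv": "hnyvnjomjesvk", then "kvsejmojnvynh".

kvsejmojnvynh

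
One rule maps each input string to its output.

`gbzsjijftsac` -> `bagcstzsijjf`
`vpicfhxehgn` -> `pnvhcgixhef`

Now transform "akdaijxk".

In each case the input is transformed by: swap each adjacent pair of characters (1↔2, 3↔4, ...), then take characters alternately from the front and the back (1st, last, 2nd, 2nd-last, ...).
Applying both steps to "akdaijxk": "kaadjikx", then "kxakaidj".

kxakaidj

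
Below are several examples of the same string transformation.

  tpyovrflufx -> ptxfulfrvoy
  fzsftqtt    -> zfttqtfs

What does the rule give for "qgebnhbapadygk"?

gqkgydapabhnbe

Each output is the input with this applied: move the first 2 characters to the end (rotate left by 2), then reverse the string.
Applying both steps to "qgebnhbapadygk": "ebnhbapadygkqg", then "gqkgydapabhnbe".
(Check on "tpyovrflufx": → "yovrflufxtp" → "ptxfulfrvoy" ✓)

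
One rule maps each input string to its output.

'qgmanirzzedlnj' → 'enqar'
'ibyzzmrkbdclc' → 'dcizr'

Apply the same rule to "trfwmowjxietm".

imtww

Each output is the input with this applied: keep one character in every 3, starting at position 1 (positions 1st, 4th, 7th, ...), then move the first 3 characters to the end (rotate left by 3).
On "trfwmowjxietm": the first step gives "twwim", and the second then gives "imtww".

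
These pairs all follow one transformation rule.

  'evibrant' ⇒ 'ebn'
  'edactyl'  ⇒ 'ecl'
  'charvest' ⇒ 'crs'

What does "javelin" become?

jen

Each output is the input with this applied: keep one character in every 3, starting at position 1 (positions 1st, 4th, 7th, ...).
"javelin" → "jen".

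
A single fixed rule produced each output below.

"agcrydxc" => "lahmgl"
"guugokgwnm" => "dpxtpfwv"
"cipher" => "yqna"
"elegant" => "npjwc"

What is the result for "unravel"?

ajenu

Rule — shift every letter 9 places forward in the alphabet (wrapping around), then delete the first 2 characters.
Starting from "unravel": after the first operation, "dwajenu"; after the second, "ajenu".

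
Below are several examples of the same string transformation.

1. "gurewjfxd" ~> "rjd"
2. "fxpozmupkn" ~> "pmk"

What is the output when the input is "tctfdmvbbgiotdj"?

tmboj

The pattern: keep one character in every 3, starting at position 3 (positions 3rd, 6th, 9th, ...).
"tctfdmvbbgiotdj" → "tmboj".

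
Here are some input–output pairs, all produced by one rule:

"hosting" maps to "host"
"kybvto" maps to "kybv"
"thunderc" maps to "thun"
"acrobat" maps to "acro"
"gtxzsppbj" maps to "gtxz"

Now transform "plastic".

The rule is to keep only the first 4 characters.
Doing the same to "plastic": "plas".

plas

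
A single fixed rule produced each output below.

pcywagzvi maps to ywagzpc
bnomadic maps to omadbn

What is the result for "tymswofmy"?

The pattern: delete the last 2 characters, then move the first 2 characters to the end (rotate left by 2).
Applying both steps to "tymswofmy": "tymswof", then "mswofty".

mswofty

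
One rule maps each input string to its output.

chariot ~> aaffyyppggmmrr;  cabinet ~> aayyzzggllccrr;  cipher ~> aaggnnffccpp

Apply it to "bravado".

zzppyyttyybbmm

The pattern: double every character, then shift every letter 2 places backward in the alphabet (wrapping around).
Working it through for "bravado": intermediate "bbrraavvaaddoo", final "zzppyyttyybbmm".
(Check on "chariot": → "cchhaarriioott" → "aaffyyppggmmrr" ✓)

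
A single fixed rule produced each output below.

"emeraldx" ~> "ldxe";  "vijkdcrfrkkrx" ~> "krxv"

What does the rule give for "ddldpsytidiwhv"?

Looking at the pairs, the operation is to move the last 3 characters to the front (rotate right by 3), then keep only the first 4 characters.
Starting from "ddldpsytidiwhv": after the first operation, "whvddldpsytidi"; after the second, "whvd".

whvd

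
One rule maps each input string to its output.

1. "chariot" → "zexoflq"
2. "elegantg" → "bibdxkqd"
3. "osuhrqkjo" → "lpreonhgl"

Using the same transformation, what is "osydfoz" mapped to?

lpvaclw

The rule is to shift every letter 3 places backward in the alphabet (wrapping around).
Applying that to "osydfoz" gives "lpvaclw".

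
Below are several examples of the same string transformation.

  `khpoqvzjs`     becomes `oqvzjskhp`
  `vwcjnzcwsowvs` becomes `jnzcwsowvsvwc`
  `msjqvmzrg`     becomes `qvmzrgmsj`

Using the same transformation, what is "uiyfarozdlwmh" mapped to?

farozdlwmhuiy

The rule is to move the first 3 characters to the end (rotate left by 3).
"uiyfarozdlwmh" → "farozdlwmhuiy".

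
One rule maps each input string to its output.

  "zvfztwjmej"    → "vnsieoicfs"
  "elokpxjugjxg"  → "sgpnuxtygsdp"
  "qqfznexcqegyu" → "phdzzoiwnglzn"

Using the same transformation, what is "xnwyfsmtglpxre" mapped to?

Each output is the input with this applied: shift every letter 9 places forward in the alphabet (wrapping around), then move the last 3 characters to the front (rotate right by 3).
Applying that to "xnwyfsmtglpxre" gives "gangwfhobvcpuy".

gangwfhobvcpuy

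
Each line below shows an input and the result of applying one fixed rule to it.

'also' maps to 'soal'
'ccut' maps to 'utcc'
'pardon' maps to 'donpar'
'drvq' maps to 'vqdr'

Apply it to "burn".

Each output is the input with this applied: swap the front and back halves of the string.
On "burn" that produces "rnbu".

rnbu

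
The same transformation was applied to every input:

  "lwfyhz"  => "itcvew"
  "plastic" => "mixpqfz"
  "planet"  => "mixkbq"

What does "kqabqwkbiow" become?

The pattern: shift every letter 3 places backward in the alphabet (wrapping around).
Applying that to "kqabqwkbiow" gives "hnxynthyflt".

hnxynthyflt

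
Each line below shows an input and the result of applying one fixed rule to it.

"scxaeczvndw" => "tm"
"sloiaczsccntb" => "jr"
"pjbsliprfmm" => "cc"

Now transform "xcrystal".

qb

What's happening: shift every letter 10 places backward in the alphabet (wrapping around), then keep only the last 2 characters.
"xcrystal" → "qb".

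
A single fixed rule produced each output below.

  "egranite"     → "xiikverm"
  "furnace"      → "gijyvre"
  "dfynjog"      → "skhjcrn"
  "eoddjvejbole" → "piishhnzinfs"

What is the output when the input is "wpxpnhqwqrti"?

xmatbtrluauv

The pattern: move the last 2 characters to the front (rotate right by 2), then shift every letter 4 places forward in the alphabet (wrapping around).
Working it through for "wpxpnhqwqrti": intermediate "tiwpxpnhqwqr", final "xmatbtrluauv".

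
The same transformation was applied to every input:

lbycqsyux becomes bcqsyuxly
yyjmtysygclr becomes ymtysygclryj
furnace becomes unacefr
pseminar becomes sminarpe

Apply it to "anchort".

nhortac

In each case the input is transformed by: move the first 2 characters to the end (rotate left by 2), then swap the first and last characters.
For "anchort", step one produces "chortan"; step two turns that into "nhortac".
(Check on "pseminar": → "eminarps" → "sminarpe" ✓)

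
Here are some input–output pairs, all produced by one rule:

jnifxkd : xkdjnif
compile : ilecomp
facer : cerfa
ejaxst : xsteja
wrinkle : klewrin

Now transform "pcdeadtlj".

In each case the input is transformed by: move the last 3 characters to the front (rotate right by 3).
Applying that to "pcdeadtlj" gives "tljpcdead".

tljpcdead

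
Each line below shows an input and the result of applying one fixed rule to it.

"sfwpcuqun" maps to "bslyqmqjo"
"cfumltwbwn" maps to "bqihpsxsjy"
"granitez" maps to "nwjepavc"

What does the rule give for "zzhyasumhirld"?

Each output is the input with this applied: shift every letter 4 places backward in the alphabet (wrapping around), then move the first character to the end.
For "zzhyasumhirld" the result is "vduwoqidenhzv".
(Check on "cfumltwbwn": → "ybqihpsxsj" → "bqihpsxsjy" ✓)

vduwoqidenhzv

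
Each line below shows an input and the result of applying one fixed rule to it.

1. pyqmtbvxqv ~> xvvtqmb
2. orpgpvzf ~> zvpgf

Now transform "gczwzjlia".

The rule is to delete the first 3 characters, then sort the characters into reverse alphabetical order.
"gczwzjlia" → "wzjlia" → "zwljia".
(Check on "orpgpvzf": → "gpvzf" → "zvpgf" ✓)

zwljia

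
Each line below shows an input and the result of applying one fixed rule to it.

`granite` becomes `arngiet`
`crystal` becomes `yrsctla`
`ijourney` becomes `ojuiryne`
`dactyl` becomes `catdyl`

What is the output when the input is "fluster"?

What's happening: move the first 2 characters to the end (rotate left by 2), then take characters alternately from the front and the back (1st, last, 2nd, 2nd-last, ...).
Working it through for "fluster": intermediate "usterfl", final "ulsftre".

ulsftre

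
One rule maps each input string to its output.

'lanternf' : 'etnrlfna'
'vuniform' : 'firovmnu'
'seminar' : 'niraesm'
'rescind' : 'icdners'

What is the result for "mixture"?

The pattern: move the first 3 characters to the end (rotate left by 3), then swap each adjacent pair of characters (1↔2, 3↔4, ...).
Starting from "mixture": after the first operation, "turemix"; after the second, "uterimx".

uterimx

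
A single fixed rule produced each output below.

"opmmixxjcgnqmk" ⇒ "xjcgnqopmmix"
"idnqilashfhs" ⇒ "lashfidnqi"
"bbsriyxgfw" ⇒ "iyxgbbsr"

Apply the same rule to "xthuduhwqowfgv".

Looking at the pairs, the operation is to delete the last 2 characters, then swap the front and back halves of the string.
"xthuduhwqowfgv" → "xthuduhwqowf" → "hwqowfxthudu".

hwqowfxthudu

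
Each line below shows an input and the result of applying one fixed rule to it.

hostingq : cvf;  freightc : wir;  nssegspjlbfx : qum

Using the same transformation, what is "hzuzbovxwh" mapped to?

mlw

Rule — shift every letter 11 places backward in the alphabet (wrapping around), then keep only the last 3 characters.
"hzuzbovxwh" → "wojoqdkmlw" → "mlw".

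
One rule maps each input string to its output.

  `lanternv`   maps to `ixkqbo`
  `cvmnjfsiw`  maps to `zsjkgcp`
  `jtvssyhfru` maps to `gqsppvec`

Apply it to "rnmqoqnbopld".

okjnlnkylm

Looking at the pairs, the operation is to delete the last 2 characters, then shift every letter 3 places backward in the alphabet (wrapping around).
Working it through for "rnmqoqnbopld": intermediate "rnmqoqnbop", final "okjnlnkylm".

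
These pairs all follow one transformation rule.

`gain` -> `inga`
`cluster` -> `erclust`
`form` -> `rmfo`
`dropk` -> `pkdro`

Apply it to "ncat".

atnc

In each case the input is transformed by: move the last 2 characters to the front (rotate right by 2).
"ncat" → "atnc".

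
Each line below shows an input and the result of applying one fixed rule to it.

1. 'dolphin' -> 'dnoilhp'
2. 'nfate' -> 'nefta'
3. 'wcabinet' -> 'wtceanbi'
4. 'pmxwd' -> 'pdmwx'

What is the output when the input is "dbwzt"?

In each case the input is transformed by: take characters alternately from the front and the back (1st, last, 2nd, 2nd-last, ...).
So "dbwzt" becomes "dtbzw".

dtbzw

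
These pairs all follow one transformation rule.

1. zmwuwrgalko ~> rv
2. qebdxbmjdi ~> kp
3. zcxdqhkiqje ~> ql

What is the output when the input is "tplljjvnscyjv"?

qc

The pattern: shift every letter 7 places forward in the alphabet (wrapping around), then keep only the last 2 characters.
Working it through for "tplljjvnscyjv": intermediate "awssqqcuzjfqc", final "qc".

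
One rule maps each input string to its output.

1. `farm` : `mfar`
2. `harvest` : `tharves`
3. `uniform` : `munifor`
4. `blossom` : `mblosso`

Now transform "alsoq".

qalso

Each output is the input with this applied: move the last character to the front.
Doing the same to "alsoq": "qalso".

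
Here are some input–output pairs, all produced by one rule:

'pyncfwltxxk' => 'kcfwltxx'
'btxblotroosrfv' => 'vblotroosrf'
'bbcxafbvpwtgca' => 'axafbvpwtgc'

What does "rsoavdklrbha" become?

The pattern: delete the first 3 characters, then move the last character to the front.
"rsoavdklrbha" → "avdklrbha" → "aavdklrbh".

aavdklrbh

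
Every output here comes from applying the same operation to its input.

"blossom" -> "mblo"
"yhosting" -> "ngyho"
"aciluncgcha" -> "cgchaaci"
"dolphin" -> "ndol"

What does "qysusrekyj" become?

ekyjqys

The transformation: move the first 3 characters to the end (rotate left by 3), then delete the first 3 characters.
For "qysusrekyj" the result is "ekyjqys".
(Check on "aciluncgcha": → "luncgchaaci" → "cgchaaci" ✓)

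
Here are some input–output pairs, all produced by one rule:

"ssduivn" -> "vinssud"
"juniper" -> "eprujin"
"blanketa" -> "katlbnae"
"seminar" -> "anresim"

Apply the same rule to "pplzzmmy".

zymppzlm

The rule is to swap each adjacent pair of characters (1↔2, 3↔4, ...), then move the last 3 characters to the front (rotate right by 3).
On "pplzzmmy": the first step gives "ppzlmzym", and the second then gives "zymppzlm".
(Check on "juniper": → "ujinepr" → "eprujin" ✓)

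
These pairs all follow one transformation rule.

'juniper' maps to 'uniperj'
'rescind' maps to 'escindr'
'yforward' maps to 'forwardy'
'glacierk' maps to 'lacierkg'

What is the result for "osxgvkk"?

Looking at the pairs, the operation is to move the first character to the end.
So "osxgvkk" becomes "sxgvkko".

sxgvkko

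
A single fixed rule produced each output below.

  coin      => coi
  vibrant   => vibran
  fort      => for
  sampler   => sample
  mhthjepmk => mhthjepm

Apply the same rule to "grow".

gro

Each output is the input with this applied: delete the last character.
Applying that to "grow" gives "gro".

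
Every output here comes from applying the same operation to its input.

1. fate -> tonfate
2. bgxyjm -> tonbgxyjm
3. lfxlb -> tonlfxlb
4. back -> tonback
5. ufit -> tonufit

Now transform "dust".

Each output is the input with this applied: prepend "ton".
On "dust" that produces "tondust".

tondust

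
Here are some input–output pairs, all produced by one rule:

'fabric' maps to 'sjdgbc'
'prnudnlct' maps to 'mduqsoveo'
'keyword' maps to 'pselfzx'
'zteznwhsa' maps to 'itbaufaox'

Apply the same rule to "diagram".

sbnejbh

Rule — shift every letter 1 place forward in the alphabet (wrapping around), then move the last 3 characters to the front (rotate right by 3).
Starting from "diagram": after the first operation, "ejbhsbn"; after the second, "sbnejbh".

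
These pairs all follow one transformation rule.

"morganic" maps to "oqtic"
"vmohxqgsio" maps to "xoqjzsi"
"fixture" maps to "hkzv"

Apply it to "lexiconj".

The transformation: delete the last 3 characters, then shift every letter 2 places forward in the alphabet (wrapping around).
Applying that to "lexiconj" gives "ngzke".

ngzke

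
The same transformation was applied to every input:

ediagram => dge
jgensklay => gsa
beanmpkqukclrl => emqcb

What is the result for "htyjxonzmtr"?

Rule — swap the first and last characters, then keep one character in every 3, starting at position 2 (positions 2nd, 5th, 8th, ...).
On "htyjxonzmtr": the first step gives "rtyjxonzmth", and the second then gives "txzh".

txzh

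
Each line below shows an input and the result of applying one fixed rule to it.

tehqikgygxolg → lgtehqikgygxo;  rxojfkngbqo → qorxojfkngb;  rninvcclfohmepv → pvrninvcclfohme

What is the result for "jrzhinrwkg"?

kgjrzhinrw

Rule — move the last 2 characters to the front (rotate right by 2).
For "jrzhinrwkg" the result is "kgjrzhinrw".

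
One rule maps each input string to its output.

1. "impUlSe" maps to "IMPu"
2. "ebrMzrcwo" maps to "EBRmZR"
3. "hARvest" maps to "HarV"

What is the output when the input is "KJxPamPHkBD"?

Each output is the input with this applied: delete the last 3 characters, then flip the case of every letter.
On "KJxPamPHkBD": the first step gives "KJxPamPH", and the second then gives "kjXpAMph".

kjXpAMph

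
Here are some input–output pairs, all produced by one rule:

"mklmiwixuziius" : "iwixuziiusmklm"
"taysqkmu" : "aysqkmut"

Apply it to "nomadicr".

Rule — move the last 3 characters to the front (rotate right by 3), then swap the front and back halves of the string.
On "nomadicr" that produces "omadicrn".

omadicrn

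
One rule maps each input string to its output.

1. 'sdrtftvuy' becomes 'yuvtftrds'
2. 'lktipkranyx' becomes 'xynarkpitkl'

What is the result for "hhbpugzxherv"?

vrehxzgupbhh

The rule is to reverse the string.
"hhbpugzxherv" → "vrehxzgupbhh".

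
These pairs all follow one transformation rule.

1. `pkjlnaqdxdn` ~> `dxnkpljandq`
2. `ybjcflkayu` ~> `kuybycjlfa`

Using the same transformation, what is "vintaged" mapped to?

adeivtng

In each case the input is transformed by: swap each adjacent pair of characters (1↔2, 3↔4, ...), then move the last 3 characters to the front (rotate right by 3).
Starting from "vintaged": after the first operation, "ivtngade"; after the second, "adeivtng".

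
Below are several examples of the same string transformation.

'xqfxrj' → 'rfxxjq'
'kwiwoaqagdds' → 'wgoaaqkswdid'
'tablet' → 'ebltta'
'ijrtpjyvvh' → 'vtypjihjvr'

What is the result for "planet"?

eanptl

Looking at the pairs, the operation is to take characters alternately from the front and the back (1st, last, 2nd, 2nd-last, ...), then swap the front and back halves of the string.
Applying that to "planet" gives "eanptl".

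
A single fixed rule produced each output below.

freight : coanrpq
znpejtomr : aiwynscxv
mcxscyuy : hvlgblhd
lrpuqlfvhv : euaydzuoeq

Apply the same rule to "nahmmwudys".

Each output is the input with this applied: shift every letter 9 places forward in the alphabet (wrapping around), then move the last character to the front.
For "nahmmwudys", step one produces "wjqvvfdmhb"; step two turns that into "bwjqvvfdmh".

bwjqvvfdmh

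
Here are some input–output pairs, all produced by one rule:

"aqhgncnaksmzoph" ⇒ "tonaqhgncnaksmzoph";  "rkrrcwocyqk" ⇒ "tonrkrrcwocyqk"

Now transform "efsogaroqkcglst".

tonefsogaroqkcglst

What's happening: prepend "ton".
So "efsogaroqkcglst" becomes "tonefsogaroqkcglst".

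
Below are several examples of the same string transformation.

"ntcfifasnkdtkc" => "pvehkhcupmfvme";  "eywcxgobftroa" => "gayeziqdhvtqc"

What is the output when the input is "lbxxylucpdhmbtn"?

ndzzanwerfjodvp

What's happening: shift every letter 2 places forward in the alphabet (wrapping around).
For "lbxxylucpdhmbtn" the result is "ndzzanwerfjodvp".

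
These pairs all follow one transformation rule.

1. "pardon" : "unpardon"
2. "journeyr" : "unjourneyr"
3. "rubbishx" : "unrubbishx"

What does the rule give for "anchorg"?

The rule is to prepend "un".
For "anchorg" the result is "unanchorg".

unanchorg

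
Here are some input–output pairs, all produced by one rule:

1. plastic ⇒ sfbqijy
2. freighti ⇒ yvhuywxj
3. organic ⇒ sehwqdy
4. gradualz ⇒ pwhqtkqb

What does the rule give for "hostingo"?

exeijydw

Each output is the input with this applied: move the last character to the front, then shift every letter 10 places backward in the alphabet (wrapping around).
Starting from "hostingo": after the first operation, "ohosting"; after the second, "exeijydw".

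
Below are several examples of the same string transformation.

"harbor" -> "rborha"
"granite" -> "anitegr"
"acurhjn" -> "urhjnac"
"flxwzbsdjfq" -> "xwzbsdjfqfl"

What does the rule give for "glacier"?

aciergl

Rule — move the first 2 characters to the end (rotate left by 2).
Doing the same to "glacier": "aciergl".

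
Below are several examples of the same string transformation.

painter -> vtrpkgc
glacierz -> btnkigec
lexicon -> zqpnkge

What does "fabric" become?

The rule is to sort the characters into reverse alphabetical order, then shift every letter 2 places forward in the alphabet (wrapping around).
"fabric" → "rifcba" → "tkhedc".

tkhedc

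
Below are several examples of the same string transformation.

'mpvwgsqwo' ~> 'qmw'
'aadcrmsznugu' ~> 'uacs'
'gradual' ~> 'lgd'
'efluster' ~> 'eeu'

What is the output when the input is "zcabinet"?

ezb

The pattern: keep one character in every 3, starting at position 1 (positions 1st, 4th, 7th, ...), then move the last character to the front.
On "zcabinet" that produces "ezb".
(Check on "mpvwgsqwo": → "mwq" → "qmw" ✓)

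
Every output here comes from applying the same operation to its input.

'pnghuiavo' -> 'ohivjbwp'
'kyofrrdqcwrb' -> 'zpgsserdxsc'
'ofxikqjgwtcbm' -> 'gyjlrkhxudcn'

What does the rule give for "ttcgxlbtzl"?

The rule is to delete the first character, then shift every letter 1 place forward in the alphabet (wrapping around).
"ttcgxlbtzl" → "tcgxlbtzl" → "udhymcuam".
(Check on "kyofrrdqcwrb": → "yofrrdqcwrb" → "zpgsserdxsc" ✓)

udhymcuam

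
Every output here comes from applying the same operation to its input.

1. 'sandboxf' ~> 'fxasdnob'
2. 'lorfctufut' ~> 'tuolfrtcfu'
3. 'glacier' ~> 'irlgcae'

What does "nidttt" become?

ttintd

In each case the input is transformed by: swap each adjacent pair of characters (1↔2, 3↔4, ...), then move the last 2 characters to the front (rotate right by 2).
Working it through for "nidttt": intermediate "intdtt", final "ttintd".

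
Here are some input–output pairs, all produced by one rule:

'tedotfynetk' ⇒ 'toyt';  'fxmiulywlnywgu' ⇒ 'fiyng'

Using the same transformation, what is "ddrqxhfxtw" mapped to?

The rule is to keep one character in every 3, starting at position 1 (positions 1st, 4th, 7th, ...).
"ddrqxhfxtw" → "dqfw".

dqfw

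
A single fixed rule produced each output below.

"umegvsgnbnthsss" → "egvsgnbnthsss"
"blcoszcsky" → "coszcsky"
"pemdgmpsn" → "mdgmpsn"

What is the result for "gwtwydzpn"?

twydzpn

In each case the input is transformed by: delete the first 2 characters.
For "gwtwydzpn" the result is "twydzpn".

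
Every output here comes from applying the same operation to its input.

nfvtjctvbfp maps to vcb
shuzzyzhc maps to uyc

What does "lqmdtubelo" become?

What's happening: keep one character in every 3, starting at position 3 (positions 3rd, 6th, 9th, ...).
On "lqmdtubelo" that produces "mul".

mul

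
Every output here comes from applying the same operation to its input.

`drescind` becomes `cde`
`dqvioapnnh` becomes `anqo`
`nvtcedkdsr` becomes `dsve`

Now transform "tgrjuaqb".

What's happening: swap the front and back halves of the string, then keep one character in every 3, starting at position 1 (positions 1st, 4th, 7th, ...).
Working it through for "tgrjuaqb": intermediate "uaqbtgrj", final "ubr".
(Check on "drescind": → "cinddres" → "cde" ✓)

ubr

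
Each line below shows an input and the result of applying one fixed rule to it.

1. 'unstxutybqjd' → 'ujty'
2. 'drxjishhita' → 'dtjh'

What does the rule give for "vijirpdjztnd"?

In each case the input is transformed by: take characters alternately from the front and the back (1st, last, 2nd, 2nd-last, ...), then keep one character in every 3, starting at position 1 (positions 1st, 4th, 7th, ...).
"vijirpdjztnd" → "vdinjtizrjpd" → "vnij".

vnij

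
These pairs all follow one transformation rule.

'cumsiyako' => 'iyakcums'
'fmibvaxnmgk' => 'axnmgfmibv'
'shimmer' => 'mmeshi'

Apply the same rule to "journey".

In each case the input is transformed by: delete the last character, then swap the front and back halves of the string.
For "journey", step one produces "journe"; step two turns that into "rnejou".
(Check on "fmibvaxnmgk": → "fmibvaxnmg" → "axnmgfmibv" ✓)

rnejou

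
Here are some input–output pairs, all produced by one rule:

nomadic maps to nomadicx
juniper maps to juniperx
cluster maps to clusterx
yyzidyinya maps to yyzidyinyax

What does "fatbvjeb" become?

fatbvjebx

Rule — append "x".
Doing the same to "fatbvjeb": "fatbvjebx".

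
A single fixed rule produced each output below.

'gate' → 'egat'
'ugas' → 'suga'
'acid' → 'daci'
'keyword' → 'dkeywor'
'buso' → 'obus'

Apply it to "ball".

Rule — move the last character to the front.
Doing the same to "ball": "lbal".

lbal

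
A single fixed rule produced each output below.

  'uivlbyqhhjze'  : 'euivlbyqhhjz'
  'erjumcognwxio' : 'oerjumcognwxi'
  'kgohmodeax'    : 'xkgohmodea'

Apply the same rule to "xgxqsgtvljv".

vxgxqsgtvlj

What's happening: move the last character to the front.
So "xgxqsgtvljv" becomes "vxgxqsgtvlj".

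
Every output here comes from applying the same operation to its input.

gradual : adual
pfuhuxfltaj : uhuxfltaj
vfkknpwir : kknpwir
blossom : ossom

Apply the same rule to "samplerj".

mplerj

Each output is the input with this applied: delete the first 2 characters.
On "samplerj" that produces "mplerj".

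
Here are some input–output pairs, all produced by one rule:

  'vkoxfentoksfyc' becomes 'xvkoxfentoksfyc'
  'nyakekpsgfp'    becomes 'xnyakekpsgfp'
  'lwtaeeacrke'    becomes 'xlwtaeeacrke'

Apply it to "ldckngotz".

In each case the input is transformed by: prepend "x".
"ldckngotz" → "xldckngotz".

xldckngotz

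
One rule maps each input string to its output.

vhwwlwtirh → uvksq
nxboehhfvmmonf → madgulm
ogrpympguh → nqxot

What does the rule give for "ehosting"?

dnsm

The rule is to shift every letter 1 place backward in the alphabet (wrapping around), then keep every other character starting from the first (positions 1st, 3rd, 5th, ...).
So "ehosting" becomes "dnsm".
(Check on "vhwwlwtirh": → "ugvvkvshqg" → "uvksq" ✓)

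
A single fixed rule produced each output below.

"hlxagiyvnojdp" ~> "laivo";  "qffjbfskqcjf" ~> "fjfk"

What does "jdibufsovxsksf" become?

dbfox

The pattern: delete the last 3 characters, then keep every other character starting from the second (positions 2nd, 4th, 6th, ...).
Applying that to "jdibufsovxsksf" gives "dbfox".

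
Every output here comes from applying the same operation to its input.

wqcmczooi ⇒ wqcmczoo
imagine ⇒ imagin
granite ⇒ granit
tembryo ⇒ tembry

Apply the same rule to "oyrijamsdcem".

oyrijamsdce

The pattern: delete the last character.
So "oyrijamsdcem" becomes "oyrijamsdce".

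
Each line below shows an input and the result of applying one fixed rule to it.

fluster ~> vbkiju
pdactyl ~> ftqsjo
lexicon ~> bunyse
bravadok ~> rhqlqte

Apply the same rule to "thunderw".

jxkdtuh

What's happening: delete the last character, then shift every letter 10 places backward in the alphabet (wrapping around).
Starting from "thunderw": after the first operation, "thunder"; after the second, "jxkdtuh".
(Check on "bravadok": → "bravado" → "rhqlqte" ✓)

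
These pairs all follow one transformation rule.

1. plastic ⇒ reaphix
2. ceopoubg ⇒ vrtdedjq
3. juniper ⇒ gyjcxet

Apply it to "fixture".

Each output is the input with this applied: shift every letter 11 places backward in the alphabet (wrapping around), then move the last character to the front.
On "fixture" that produces "tuxmijg".

tuxmijg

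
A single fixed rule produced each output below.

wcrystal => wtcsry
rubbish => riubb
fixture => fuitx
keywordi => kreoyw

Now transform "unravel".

uvnar

The transformation: delete the last 2 characters, then take characters alternately from the front and the back (1st, last, 2nd, 2nd-last, ...).
Applying both steps to "unravel": "unrav", then "uvnar".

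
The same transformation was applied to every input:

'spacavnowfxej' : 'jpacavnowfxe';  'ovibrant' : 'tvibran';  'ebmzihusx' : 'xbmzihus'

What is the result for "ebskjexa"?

Rule — delete the first character, then move the last character to the front.
For "ebskjexa", step one produces "bskjexa"; step two turns that into "abskjex".
(Check on "spacavnowfxej": → "pacavnowfxej" → "jpacavnowfxe" ✓)

abskjex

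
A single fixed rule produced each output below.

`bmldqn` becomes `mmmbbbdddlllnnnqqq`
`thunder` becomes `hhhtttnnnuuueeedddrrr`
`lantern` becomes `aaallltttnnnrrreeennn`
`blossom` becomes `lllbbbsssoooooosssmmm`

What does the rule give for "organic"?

The rule is to swap each adjacent pair of characters (1↔2, 3↔4, ...), then repeat every character 3 times.
"organic" → "roaginc" → "rrroooaaagggiiinnnccc".

rrroooaaagggiiinnnccc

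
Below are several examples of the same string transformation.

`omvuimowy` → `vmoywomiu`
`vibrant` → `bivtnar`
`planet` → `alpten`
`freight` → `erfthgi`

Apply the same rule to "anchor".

The pattern: move the first 3 characters to the end (rotate left by 3), then reverse the string.
Doing the same to "anchor": "cnaroh".
(Check on "omvuimowy": → "uimowyomv" → "vmoywomiu" ✓)

cnaroh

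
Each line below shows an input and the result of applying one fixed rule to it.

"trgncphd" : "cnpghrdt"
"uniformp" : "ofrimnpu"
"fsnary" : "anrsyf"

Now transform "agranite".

nairtgea

The rule is to swap the front and back halves of the string, then take characters alternately from the front and the back (1st, last, 2nd, 2nd-last, ...).
Starting from "agranite": after the first operation, "niteagra"; after the second, "nairtgea".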